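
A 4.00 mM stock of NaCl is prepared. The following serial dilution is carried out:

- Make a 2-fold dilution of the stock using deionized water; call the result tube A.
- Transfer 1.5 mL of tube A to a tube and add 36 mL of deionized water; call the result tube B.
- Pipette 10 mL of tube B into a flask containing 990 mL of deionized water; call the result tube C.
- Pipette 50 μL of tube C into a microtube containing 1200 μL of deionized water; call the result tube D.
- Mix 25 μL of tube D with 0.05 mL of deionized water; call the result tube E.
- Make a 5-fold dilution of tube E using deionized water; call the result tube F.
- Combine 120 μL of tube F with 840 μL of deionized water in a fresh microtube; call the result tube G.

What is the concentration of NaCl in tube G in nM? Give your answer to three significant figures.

0.267 nM

Step 1: 2-fold → factor 2
Step 2: 1.5 mL + 36 mL = 37.5 mL total → factor 37.5/1.5 = 25
Step 3: 10 mL + 990 mL = 1000 mL total → factor 1000/10 = 100
Step 4: 50 μL + 1200 μL = 1250 μL total → factor 1250/50 = 25
Step 5: 25 μL + 0.05 mL = 75 μL total → factor 75/25 = 3
Step 6: 5-fold → factor 5
Step 7: 120 μL + 840 μL = 960 μL total → factor 960/120 = 8
Overall dilution factor = 2 × 25 × 100 × 25 × 3 × 5 × 8 = 1.5 × 10^7
Final = 4.00 mM / 1.5 × 10^7 = 2.667 × 10^-7 mM = 0.267 nM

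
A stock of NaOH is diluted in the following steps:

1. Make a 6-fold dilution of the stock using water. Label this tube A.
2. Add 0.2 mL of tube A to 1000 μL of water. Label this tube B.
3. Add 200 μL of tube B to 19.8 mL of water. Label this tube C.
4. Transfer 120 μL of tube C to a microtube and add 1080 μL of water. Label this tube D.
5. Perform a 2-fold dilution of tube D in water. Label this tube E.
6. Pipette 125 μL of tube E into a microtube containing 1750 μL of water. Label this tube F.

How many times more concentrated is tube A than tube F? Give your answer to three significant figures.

1.80 × 10^5

Step 1: 6-fold → factor 6
Step 2: 0.2 mL + 1000 μL = 1.2 mL total → factor 1.2/0.2 = 6
Step 3: 200 μL + 19.8 mL = 20000 μL total → factor 20000/200 = 100
Step 4: 120 μL + 1080 μL = 1200 μL total → factor 1200/120 = 10
Step 5: 2-fold → factor 2
Step 6: 125 μL + 1750 μL = 1875 μL total → factor 1875/125 = 15
Dilution factor to tube A = 6; to tube F = 1.08 × 10^6
[tube A]/[tube F] = (factor to tube F)/(factor to tube A) = 1.08 × 10^6/6 = 1.80 × 10^5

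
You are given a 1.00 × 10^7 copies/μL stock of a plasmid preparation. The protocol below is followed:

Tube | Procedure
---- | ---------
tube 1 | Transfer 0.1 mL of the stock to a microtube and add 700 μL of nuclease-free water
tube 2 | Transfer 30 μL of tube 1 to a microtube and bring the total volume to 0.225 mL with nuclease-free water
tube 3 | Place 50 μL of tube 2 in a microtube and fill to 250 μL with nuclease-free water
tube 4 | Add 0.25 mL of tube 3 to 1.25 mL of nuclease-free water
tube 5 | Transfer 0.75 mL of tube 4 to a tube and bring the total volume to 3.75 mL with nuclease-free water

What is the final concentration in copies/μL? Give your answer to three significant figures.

Step 1: 0.1 mL + 700 μL = 0.8 mL total → factor 0.8/0.1 = 8
Step 2: 30 μL brought to 0.225 mL → factor 225/30 = 7.5
Step 3: 50 μL brought to 250 μL → factor 250/50 = 5
Step 4: 0.25 mL + 1.25 mL = 1.5 mL total → factor 1.5/0.25 = 6
Step 5: 0.75 mL brought to 3.75 mL → factor 3.75/0.75 = 5
Overall dilution factor = 8 × 7.5 × 5 × 6 × 5 = 9000
Final = 1.00 × 10^7 copies/μL / 9000 = 1.11 × 10^3 copies/μL

1.11 × 10^3 copies/μL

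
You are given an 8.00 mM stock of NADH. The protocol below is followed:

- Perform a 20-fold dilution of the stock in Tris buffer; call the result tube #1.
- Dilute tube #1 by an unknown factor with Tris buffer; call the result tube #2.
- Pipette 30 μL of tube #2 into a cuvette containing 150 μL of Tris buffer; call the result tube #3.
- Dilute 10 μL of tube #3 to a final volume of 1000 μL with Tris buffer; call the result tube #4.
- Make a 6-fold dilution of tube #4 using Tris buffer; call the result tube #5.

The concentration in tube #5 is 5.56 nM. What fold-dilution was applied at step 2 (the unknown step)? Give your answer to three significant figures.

20.0-fold

Step 1: 20-fold → factor 20
Step 2: unknown factor x
Step 3: 30 μL + 150 μL = 180 μL total → factor 180/30 = 6
Step 4: 10 μL brought to 1000 μL → factor 1000/10 = 100
Step 5: 6-fold → factor 6
Product of known-step factors = 72000
Overall factor = 8.00 mM / (5.56 nM) = 1.4388 × 10^6
x = 1.4388 × 10^6 / 72000 = 20.0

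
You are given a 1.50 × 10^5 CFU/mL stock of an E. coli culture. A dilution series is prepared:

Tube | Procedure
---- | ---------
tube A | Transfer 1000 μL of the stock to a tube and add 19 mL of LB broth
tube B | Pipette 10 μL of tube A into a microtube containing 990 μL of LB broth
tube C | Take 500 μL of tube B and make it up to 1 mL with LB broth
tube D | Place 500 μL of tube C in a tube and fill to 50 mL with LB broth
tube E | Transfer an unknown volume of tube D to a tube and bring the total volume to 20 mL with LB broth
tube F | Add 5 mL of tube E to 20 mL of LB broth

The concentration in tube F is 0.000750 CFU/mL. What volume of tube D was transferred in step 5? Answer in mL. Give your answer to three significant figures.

0.200 mL

Step 1: 1000 μL + 19 mL = 20000 μL total → factor 20000/1000 = 20
Step 2: 10 μL + 990 μL = 1000 μL total → factor 1000/10 = 100
Step 3: 500 μL brought to 1 mL → factor 1000/500 = 2
Step 4: 500 μL brought to 50 mL → factor 50000/500 = 100
Step 5: v brought to 20 mL → factor = 20 mL/v
Step 6: 5 mL + 20 mL = 25 mL total → factor 25/5 = 5
Product of known-step factors = 2 × 10^6
Overall factor = 1.50 × 10^5 CFU/mL / (0.000750 CFU/mL) = 2 × 10^8
Step-5 factor = 2 × 10^8 / 2 × 10^6 = 100
v = 20 mL / 100 = 0.200 mL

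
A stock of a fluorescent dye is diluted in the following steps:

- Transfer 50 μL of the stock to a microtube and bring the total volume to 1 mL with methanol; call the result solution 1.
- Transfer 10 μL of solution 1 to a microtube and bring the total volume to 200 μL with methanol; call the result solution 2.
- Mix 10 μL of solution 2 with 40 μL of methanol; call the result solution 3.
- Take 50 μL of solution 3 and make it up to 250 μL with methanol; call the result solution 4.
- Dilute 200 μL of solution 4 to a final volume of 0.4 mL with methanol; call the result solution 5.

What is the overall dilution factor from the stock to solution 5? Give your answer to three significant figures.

Step 1: 50 μL brought to 1 mL → factor 1000/50 = 20
Step 2: 10 μL brought to 200 μL → factor 200/10 = 20
Step 3: 10 μL + 40 μL = 50 μL total → factor 50/10 = 5
Step 4: 50 μL brought to 250 μL → factor 250/50 = 5
Step 5: 200 μL brought to 0.4 mL → factor 400/200 = 2
Overall dilution factor = 20 × 20 × 5 × 5 × 2 = 20000

2.00 × 10^4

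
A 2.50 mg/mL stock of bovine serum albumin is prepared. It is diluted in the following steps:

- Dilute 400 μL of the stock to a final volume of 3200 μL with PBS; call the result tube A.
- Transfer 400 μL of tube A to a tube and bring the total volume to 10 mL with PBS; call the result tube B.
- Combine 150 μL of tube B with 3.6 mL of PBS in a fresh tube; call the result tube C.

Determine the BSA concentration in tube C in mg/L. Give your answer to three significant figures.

Step 1: 400 μL brought to 3200 μL → factor 3200/400 = 8
Step 2: 400 μL brought to 10 mL → factor 10000/400 = 25
Step 3: 150 μL + 3.6 mL = 3750 μL total → factor 3750/150 = 25
Overall dilution factor = 8 × 25 × 25 = 5000
Final = 2.50 mg/mL / 5000 = 0.0005000 mg/mL = 0.500 mg/L

0.500 mg/L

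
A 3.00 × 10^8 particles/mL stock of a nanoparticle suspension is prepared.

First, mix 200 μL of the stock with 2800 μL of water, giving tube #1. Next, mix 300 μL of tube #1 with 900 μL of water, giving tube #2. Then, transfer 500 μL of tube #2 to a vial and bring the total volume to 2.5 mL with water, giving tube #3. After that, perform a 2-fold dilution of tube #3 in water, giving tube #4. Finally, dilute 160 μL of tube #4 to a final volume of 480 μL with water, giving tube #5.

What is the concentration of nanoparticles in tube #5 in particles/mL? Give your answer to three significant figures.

1.67 × 10^5 particles/mL

Step 1: 200 μL + 2800 μL = 3000 μL total → factor 3000/200 = 15
Step 2: 300 μL + 900 μL = 1200 μL total → factor 1200/300 = 4
Step 3: 500 μL brought to 2.5 mL → factor 2500/500 = 5
Step 4: 2-fold → factor 2
Step 5: 160 μL brought to 480 μL → factor 480/160 = 3
Overall dilution factor = 15 × 4 × 5 × 2 × 3 = 1800
Final = 3.00 × 10^8 particles/mL / 1800 = 1.67 × 10^5 particles/mL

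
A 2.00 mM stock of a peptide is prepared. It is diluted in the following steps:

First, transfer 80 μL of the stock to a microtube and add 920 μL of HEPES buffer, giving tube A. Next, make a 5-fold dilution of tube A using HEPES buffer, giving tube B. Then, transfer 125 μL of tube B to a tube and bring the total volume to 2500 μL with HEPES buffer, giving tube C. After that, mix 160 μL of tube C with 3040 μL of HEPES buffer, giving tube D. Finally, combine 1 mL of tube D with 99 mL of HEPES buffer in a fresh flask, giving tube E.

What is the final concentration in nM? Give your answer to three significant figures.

0.800 nM

Step 1: 80 μL + 920 μL = 1000 μL total → factor 1000/80 = 12.5
Step 2: 5-fold → factor 5
Step 3: 125 μL brought to 2500 μL → factor 2500/125 = 20
Step 4: 160 μL + 3040 μL = 3200 μL total → factor 3200/160 = 20
Step 5: 1 mL + 99 mL = 100 mL total → factor 100/1 = 100
Overall dilution factor = 12.5 × 5 × 20 × 20 × 100 = 2.5 × 10^6
Final = 2.00 mM / 2.5 × 10^6 = 8.000 × 10^-7 mM = 0.800 nM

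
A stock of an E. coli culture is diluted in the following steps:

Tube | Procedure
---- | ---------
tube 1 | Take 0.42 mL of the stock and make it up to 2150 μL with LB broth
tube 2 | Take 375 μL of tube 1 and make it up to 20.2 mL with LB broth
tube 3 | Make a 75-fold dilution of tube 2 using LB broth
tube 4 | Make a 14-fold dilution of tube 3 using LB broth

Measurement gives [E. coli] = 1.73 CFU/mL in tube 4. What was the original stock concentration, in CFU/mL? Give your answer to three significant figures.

Step 1: 0.42 mL brought to 2150 μL → factor 2.15/0.42 = 5.119
Step 2: 375 μL brought to 20.2 mL → factor 20200/375 = 53.867
Step 3: 75-fold → factor 75
Step 4: 14-fold → factor 14
Overall dilution factor = 5.119 × 53.867 × 75 × 14 = 2.8953 × 10^5
Stock = 1.73 CFU/mL × 2.8953 × 10^5 = 5.01 × 10^5 CFU/mL

5.01 × 10^5 CFU/mL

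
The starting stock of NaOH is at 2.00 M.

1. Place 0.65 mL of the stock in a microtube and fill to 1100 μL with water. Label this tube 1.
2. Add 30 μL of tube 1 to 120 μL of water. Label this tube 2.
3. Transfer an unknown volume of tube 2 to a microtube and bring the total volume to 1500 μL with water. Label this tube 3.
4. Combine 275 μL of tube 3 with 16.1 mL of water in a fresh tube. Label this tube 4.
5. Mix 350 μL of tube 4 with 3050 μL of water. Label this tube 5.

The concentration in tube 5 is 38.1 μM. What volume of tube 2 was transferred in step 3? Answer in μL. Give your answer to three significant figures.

Step 1: 0.65 mL brought to 1100 μL → factor 1.1/0.65 = 1.6923
Step 2: 30 μL + 120 μL = 150 μL total → factor 150/30 = 5
Step 3: v brought to 1500 μL → factor = 1500 μL/v
Step 4: 275 μL + 16.1 mL = 16375 μL total → factor 16375/275 = 59.545
Step 5: 350 μL + 3050 μL = 3400 μL total → factor 3400/350 = 9.7143
Product of known-step factors = 4894.5
Overall factor = 2.00 M / (38.1 μM) = 52493
Step-3 factor = 52493 / 4894.5 = 10.725
v = 1500 μL / 10.725 = 140 μL

140 μL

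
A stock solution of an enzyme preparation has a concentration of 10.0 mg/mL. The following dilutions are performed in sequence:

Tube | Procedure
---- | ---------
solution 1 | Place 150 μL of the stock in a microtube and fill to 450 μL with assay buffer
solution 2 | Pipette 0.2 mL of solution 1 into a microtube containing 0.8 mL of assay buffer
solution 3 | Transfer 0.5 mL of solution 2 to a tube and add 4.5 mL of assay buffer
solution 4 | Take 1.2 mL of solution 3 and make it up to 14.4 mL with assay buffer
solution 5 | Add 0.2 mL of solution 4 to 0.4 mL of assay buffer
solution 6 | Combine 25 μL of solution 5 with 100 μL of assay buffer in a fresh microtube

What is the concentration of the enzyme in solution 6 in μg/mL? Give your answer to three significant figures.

Step 1: 150 μL brought to 450 μL → factor 450/150 = 3
Step 2: 0.2 mL + 0.8 mL = 1 mL total → factor 1/0.2 = 5
Step 3: 0.5 mL + 4.5 mL = 5 mL total → factor 5/0.5 = 10
Step 4: 1.2 mL brought to 14.4 mL → factor 14.4/1.2 = 12
Step 5: 0.2 mL + 0.4 mL = 0.6 mL total → factor 0.6/0.2 = 3
Step 6: 25 μL + 100 μL = 125 μL total → factor 125/25 = 5
Overall dilution factor = 3 × 5 × 10 × 12 × 3 × 5 = 27000
Final = 10.0 mg/mL / 27000 = 0.0003704 mg/mL = 0.370 μg/mL

0.370 μg/mL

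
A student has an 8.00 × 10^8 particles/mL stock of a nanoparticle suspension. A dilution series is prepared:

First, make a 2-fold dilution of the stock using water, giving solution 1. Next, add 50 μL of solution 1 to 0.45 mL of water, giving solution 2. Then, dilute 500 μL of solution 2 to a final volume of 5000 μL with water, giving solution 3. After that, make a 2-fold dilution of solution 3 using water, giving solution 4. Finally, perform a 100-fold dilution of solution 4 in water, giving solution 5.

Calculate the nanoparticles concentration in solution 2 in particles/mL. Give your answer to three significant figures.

Step 1: 2-fold → factor 2
Step 2: 50 μL + 0.45 mL = 500 μL total → factor 500/50 = 10
Dilution factor through solution 2 = 2 × 10 = 20
[solution 2] = 8.00 × 10^8 particles/mL / 20 = 4.00 × 10^7 particles/mL

4.00 × 10^7 particles/mL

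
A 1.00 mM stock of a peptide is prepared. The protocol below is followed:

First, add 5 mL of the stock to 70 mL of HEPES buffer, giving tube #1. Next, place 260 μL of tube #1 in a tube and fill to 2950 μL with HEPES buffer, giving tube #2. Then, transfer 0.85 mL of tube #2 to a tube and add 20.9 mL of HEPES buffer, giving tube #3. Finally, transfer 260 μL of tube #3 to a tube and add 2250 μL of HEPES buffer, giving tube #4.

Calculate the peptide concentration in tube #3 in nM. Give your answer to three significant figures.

230 nM

Step 1: 5 mL + 70 mL = 75 mL total → factor 75/5 = 15
Step 2: 260 μL brought to 2950 μL → factor 2950/260 = 11.346
Step 3: 0.85 mL + 20.9 mL = 21.75 mL total → factor 21.75/0.85 = 25.588
Dilution factor through tube #3 = 15 × 11.346 × 25.588 = 4354.9
[tube #3] = 1.00 mM / 4354.9 = 0.0002296 mM = 230 nM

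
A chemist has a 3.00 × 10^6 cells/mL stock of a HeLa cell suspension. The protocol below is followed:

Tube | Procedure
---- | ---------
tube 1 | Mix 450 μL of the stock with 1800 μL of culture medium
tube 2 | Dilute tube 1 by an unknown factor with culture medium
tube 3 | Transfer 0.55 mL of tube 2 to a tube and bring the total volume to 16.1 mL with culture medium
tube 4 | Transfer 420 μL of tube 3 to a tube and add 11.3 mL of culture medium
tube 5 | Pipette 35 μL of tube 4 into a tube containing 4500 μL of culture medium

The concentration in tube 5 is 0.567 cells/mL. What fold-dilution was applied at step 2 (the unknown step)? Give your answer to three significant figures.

Step 1: 450 μL + 1800 μL = 2250 μL total → factor 2250/450 = 5
Step 2: unknown factor x
Step 3: 0.55 mL brought to 16.1 mL → factor 16.1/0.55 = 29.273
Step 4: 420 μL + 11.3 mL = 11720 μL total → factor 11720/420 = 27.905
Step 5: 35 μL + 4500 μL = 4535 μL total → factor 4535/35 = 129.57
Product of known-step factors = 5.292 × 10^5
Overall factor = 3.00 × 10^6 cells/mL / (0.567 cells/mL) = 5.291 × 10^6
x = 5.291 × 10^6 / 5.292 × 10^5 = 10.0

10.0-fold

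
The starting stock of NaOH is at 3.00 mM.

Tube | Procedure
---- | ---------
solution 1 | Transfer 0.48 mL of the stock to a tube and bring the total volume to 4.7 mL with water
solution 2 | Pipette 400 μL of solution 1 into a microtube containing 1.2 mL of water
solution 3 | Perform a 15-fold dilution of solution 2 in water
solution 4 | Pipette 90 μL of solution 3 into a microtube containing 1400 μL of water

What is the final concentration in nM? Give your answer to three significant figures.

Step 1: 0.48 mL brought to 4.7 mL → factor 4.7/0.48 = 9.7917
Step 2: 400 μL + 1.2 mL = 1600 μL total → factor 1600/400 = 4
Step 3: 15-fold → factor 15
Step 4: 90 μL + 1400 μL = 1490 μL total → factor 1490/90 = 16.556
Overall dilution factor = 9.7917 × 4 × 15 × 16.556 = 9726.4
Final = 3.00 mM / 9726.4 = 0.0003084 mM = 308 nM

308 nM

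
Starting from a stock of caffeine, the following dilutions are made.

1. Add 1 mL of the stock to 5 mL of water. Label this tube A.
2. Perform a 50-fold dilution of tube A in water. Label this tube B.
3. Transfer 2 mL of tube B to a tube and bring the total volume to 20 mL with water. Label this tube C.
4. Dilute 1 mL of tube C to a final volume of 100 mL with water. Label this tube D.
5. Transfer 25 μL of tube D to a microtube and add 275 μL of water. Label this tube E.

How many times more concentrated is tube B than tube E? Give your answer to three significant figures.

Step 1: 1 mL + 5 mL = 6 mL total → factor 6/1 = 6
Step 2: 50-fold → factor 50
Step 3: 2 mL brought to 20 mL → factor 20/2 = 10
Step 4: 1 mL brought to 100 mL → factor 100/1 = 100
Step 5: 25 μL + 275 μL = 300 μL total → factor 300/25 = 12
Dilution factor to tube B = 300; to tube E = 3.6 × 10^6
[tube B]/[tube E] = (factor to tube E)/(factor to tube B) = 3.6 × 10^6/300 = 1.20 × 10^4

1.20 × 10^4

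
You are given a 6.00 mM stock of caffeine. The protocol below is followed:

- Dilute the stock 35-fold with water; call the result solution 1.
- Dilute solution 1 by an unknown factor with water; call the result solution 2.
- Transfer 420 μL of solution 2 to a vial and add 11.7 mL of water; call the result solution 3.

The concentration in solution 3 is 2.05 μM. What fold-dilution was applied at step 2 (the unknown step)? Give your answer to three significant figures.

Step 1: 35-fold → factor 35
Step 2: unknown factor x
Step 3: 420 μL + 11.7 mL = 12120 μL total → factor 12120/420 = 28.857
Product of known-step factors = 1010
Overall factor = 6.00 mM / (2.05 μM) = 2926.8
x = 2926.8 / 1010 = 2.90

2.90-fold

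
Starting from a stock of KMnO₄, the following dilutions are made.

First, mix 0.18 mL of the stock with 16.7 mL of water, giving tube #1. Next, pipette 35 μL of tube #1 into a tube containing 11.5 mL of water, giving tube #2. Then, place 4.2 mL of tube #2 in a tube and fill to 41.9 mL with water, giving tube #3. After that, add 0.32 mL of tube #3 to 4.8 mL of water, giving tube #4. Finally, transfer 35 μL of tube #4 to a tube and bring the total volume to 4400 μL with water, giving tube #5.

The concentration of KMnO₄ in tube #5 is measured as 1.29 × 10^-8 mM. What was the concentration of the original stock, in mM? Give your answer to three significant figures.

8.00 mM

Step 1: 0.18 mL + 16.7 mL = 16.88 mL total → factor 16.88/0.18 = 93.778
Step 2: 35 μL + 11.5 mL = 11535 μL total → factor 11535/35 = 329.57
Step 3: 4.2 mL brought to 41.9 mL → factor 41.9/4.2 = 9.9762
Step 4: 0.32 mL + 4.8 mL = 5.12 mL total → factor 5.12/0.32 = 16
Step 5: 35 μL brought to 4400 μL → factor 4400/35 = 125.71
Overall dilution factor = 93.778 × 329.57 × 9.9762 × 16 × 125.71 = 6.2018 × 10^8
Stock = 1.29 × 10^-8 mM × 6.2018 × 10^8 = 8.00 mM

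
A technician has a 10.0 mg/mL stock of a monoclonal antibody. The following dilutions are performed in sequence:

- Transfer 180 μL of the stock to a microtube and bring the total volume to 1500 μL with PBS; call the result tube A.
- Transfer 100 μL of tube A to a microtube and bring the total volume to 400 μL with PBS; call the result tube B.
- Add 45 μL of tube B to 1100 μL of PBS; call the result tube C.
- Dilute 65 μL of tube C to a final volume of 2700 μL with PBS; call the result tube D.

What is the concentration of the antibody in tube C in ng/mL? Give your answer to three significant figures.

1.18 × 10^4 ng/mL

Step 1: 180 μL brought to 1500 μL → factor 1500/180 = 8.3333
Step 2: 100 μL brought to 400 μL → factor 400/100 = 4
Step 3: 45 μL + 1100 μL = 1145 μL total → factor 1145/45 = 25.444
Dilution factor through tube C = 8.3333 × 4 × 25.444 = 848.15
[tube C] = 10.0 mg/mL / 848.15 = 0.01179 mg/mL = 1.18 × 10^4 ng/mL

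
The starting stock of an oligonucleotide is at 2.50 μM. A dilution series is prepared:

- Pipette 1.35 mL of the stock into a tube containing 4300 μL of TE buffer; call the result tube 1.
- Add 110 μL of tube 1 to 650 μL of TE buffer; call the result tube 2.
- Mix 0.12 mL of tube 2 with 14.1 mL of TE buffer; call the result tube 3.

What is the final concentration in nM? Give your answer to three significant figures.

0.730 nM

Step 1: 1.35 mL + 4300 μL = 5.65 mL total → factor 5.65/1.35 = 4.1852
Step 2: 110 μL + 650 μL = 760 μL total → factor 760/110 = 6.9091
Step 3: 0.12 mL + 14.1 mL = 14.22 mL total → factor 14.22/0.12 = 118.5
Overall dilution factor = 4.1852 × 6.9091 × 118.5 = 3426.5
Final = 2.50 μM / 3426.5 = 0.0007296 μM = 0.730 nM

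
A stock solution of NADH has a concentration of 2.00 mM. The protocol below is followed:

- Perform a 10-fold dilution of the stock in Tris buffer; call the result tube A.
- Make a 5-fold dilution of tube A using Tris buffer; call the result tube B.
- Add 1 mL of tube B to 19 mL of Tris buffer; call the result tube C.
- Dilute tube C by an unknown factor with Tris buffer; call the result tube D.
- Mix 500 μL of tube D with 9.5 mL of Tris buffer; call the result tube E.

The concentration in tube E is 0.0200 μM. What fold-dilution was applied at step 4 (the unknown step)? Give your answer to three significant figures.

5.00-fold

Step 1: 10-fold → factor 10
Step 2: 5-fold → factor 5
Step 3: 1 mL + 19 mL = 20 mL total → factor 20/1 = 20
Step 4: unknown factor x
Step 5: 500 μL + 9.5 mL = 10000 μL total → factor 10000/500 = 20
Product of known-step factors = 20000
Overall factor = 2.00 mM / (0.0200 μM) = 1 × 10^5
x = 1 × 10^5 / 20000 = 5.00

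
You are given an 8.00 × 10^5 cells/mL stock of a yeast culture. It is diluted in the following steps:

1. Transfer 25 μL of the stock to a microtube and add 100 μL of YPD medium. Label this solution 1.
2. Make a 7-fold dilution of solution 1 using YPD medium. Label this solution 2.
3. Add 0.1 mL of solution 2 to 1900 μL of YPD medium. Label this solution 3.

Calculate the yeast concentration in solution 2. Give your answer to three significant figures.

Step 1: 25 μL + 100 μL = 125 μL total → factor 125/25 = 5
Step 2: 7-fold → factor 7
Dilution factor through solution 2 = 5 × 7 = 35
[solution 2] = 8.00 × 10^5 cells/mL / 35 = 2.29 × 10^4 cells/mL

2.29 × 10^4 cells/mL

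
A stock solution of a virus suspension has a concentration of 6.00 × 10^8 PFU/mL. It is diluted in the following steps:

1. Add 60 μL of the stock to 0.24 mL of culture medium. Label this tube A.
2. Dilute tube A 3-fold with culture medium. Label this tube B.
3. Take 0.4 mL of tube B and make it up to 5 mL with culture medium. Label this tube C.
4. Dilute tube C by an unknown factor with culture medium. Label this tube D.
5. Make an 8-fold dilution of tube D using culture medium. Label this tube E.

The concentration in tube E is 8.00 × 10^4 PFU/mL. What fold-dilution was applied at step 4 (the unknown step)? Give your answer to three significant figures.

Step 1: 60 μL + 0.24 mL = 300 μL total → factor 300/60 = 5
Step 2: 3-fold → factor 3
Step 3: 0.4 mL brought to 5 mL → factor 5/0.4 = 12.5
Step 4: unknown factor x
Step 5: 8-fold → factor 8
Product of known-step factors = 1500
Overall factor = 6.00 × 10^8 PFU/mL / (8.00 × 10^4 PFU/mL) = 7500
x = 7500 / 1500 = 5.00

5.00-fold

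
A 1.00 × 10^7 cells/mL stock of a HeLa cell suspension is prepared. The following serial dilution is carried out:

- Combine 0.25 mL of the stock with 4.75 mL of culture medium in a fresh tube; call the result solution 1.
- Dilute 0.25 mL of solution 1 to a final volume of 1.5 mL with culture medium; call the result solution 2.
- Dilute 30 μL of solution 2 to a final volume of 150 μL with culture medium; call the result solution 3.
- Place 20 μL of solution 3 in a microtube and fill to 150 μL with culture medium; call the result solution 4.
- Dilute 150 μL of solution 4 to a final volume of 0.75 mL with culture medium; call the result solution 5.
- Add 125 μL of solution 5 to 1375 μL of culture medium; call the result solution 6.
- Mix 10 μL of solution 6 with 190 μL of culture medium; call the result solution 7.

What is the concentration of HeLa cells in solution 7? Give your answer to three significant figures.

1.85 cells/mL

Step 1: 0.25 mL + 4.75 mL = 5 mL total → factor 5/0.25 = 20
Step 2: 0.25 mL brought to 1.5 mL → factor 1.5/0.25 = 6
Step 3: 30 μL brought to 150 μL → factor 150/30 = 5
Step 4: 20 μL brought to 150 μL → factor 150/20 = 7.5
Step 5: 150 μL brought to 0.75 mL → factor 750/150 = 5
Step 6: 125 μL + 1375 μL = 1500 μL total → factor 1500/125 = 12
Step 7: 10 μL + 190 μL = 200 μL total → factor 200/10 = 20
Overall dilution factor = 20 × 6 × 5 × 7.5 × 5 × 12 × 20 = 5.4 × 10^6
Final = 1.00 × 10^7 cells/mL / 5.4 × 10^6 = 1.85 cells/mL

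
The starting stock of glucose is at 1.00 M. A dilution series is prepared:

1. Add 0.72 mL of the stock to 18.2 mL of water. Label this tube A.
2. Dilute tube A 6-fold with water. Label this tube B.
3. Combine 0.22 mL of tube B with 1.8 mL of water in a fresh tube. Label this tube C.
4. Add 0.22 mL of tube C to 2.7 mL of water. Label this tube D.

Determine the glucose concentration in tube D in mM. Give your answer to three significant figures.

Step 1: 0.72 mL + 18.2 mL = 18.92 mL total → factor 18.92/0.72 = 26.278
Step 2: 6-fold → factor 6
Step 3: 0.22 mL + 1.8 mL = 2.02 mL total → factor 2.02/0.22 = 9.1818
Step 4: 0.22 mL + 2.7 mL = 2.92 mL total → factor 2.92/0.22 = 13.273
Overall dilution factor = 26.278 × 6 × 9.1818 × 13.273 = 19214
Final = 1.00 M / 19214 = 5.204 × 10^-5 M = 0.0520 mM

0.0520 mM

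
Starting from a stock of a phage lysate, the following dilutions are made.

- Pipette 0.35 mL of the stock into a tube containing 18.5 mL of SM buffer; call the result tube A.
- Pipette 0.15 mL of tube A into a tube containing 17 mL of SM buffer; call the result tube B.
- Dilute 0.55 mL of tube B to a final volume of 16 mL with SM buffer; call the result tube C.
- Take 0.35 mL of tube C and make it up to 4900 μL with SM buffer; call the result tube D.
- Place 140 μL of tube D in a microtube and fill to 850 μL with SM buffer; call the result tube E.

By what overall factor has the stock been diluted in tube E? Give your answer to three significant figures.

Step 1: 0.35 mL + 18.5 mL = 18.85 mL total → factor 18.85/0.35 = 53.857
Step 2: 0.15 mL + 17 mL = 17.15 mL total → factor 17.15/0.15 = 114.33
Step 3: 0.55 mL brought to 16 mL → factor 16/0.55 = 29.091
Step 4: 0.35 mL brought to 4900 μL → factor 4.9/0.35 = 14
Step 5: 140 μL brought to 850 μL → factor 850/140 = 6.0714
Overall dilution factor = 53.857 × 114.33 × 29.091 × 14 × 6.0714 = 1.5226 × 10^7

1.52 × 10^7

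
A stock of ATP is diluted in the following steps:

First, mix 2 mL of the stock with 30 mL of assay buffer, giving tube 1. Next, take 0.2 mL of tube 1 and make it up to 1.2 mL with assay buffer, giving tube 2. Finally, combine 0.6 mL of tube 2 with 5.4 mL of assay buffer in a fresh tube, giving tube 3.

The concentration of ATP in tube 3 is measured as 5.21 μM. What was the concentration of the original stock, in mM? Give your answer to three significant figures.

Step 1: 2 mL + 30 mL = 32 mL total → factor 32/2 = 16
Step 2: 0.2 mL brought to 1.2 mL → factor 1.2/0.2 = 6
Step 3: 0.6 mL + 5.4 mL = 6 mL total → factor 6/0.6 = 10
Overall dilution factor = 16 × 6 × 10 = 960
Stock = 5.21 μM × 960 = 5002 μM = 5.00 mM

5.00 mM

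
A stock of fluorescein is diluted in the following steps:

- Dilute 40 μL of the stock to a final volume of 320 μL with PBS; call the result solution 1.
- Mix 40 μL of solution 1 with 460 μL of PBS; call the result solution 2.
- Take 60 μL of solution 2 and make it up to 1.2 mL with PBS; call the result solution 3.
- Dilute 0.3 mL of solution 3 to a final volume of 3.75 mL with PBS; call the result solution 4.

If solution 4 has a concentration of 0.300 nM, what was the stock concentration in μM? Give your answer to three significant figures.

Step 1: 40 μL brought to 320 μL → factor 320/40 = 8
Step 2: 40 μL + 460 μL = 500 μL total → factor 500/40 = 12.5
Step 3: 60 μL brought to 1.2 mL → factor 1200/60 = 20
Step 4: 0.3 mL brought to 3.75 mL → factor 3.75/0.3 = 12.5
Overall dilution factor = 8 × 12.5 × 20 × 12.5 = 25000
Stock = 0.300 nM × 25000 = 7500 nM = 7.50 μM

7.50 μM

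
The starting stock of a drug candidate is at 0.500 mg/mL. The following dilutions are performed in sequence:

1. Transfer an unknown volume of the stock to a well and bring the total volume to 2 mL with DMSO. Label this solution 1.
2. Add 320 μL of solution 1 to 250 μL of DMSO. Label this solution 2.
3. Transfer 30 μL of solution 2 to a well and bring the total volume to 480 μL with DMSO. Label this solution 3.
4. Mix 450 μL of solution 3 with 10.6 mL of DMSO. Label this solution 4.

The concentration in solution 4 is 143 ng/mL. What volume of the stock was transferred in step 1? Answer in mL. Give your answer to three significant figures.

Step 1: v brought to 2 mL → factor = 2 mL/v
Step 2: 320 μL + 250 μL = 570 μL total → factor 570/320 = 1.7812
Step 3: 30 μL brought to 480 μL → factor 480/30 = 16
Step 4: 450 μL + 10.6 mL = 11050 μL total → factor 11050/450 = 24.556
Product of known-step factors = 699.83
Overall factor = 0.500 mg/mL / (143 ng/mL) = 3496.5
Step-1 factor = 3496.5 / 699.83 = 4.9962
v = 2 mL / 4.9962 = 0.400 mL

0.400 mL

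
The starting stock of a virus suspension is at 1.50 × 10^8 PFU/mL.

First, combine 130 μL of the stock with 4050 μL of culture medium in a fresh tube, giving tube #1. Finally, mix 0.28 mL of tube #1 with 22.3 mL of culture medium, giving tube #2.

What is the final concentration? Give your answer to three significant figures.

5.78 × 10^4 PFU/mL

Step 1: 130 μL + 4050 μL = 4180 μL total → factor 4180/130 = 32.154
Step 2: 0.28 mL + 22.3 mL = 22.58 mL total → factor 22.58/0.28 = 80.643
Overall dilution factor = 32.154 × 80.643 = 2593
Final = 1.50 × 10^8 PFU/mL / 2593 = 5.78 × 10^4 PFU/mL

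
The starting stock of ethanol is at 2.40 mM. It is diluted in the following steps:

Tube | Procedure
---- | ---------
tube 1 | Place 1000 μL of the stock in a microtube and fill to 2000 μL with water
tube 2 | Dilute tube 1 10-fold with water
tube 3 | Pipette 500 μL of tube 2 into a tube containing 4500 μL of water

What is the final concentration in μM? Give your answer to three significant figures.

12.0 μM

Step 1: 1000 μL brought to 2000 μL → factor 2000/1000 = 2
Step 2: 10-fold → factor 10
Step 3: 500 μL + 4500 μL = 5000 μL total → factor 5000/500 = 10
Overall dilution factor = 2 × 10 × 10 = 200
Final = 2.40 mM / 200 = 0.01200 mM = 12.0 μM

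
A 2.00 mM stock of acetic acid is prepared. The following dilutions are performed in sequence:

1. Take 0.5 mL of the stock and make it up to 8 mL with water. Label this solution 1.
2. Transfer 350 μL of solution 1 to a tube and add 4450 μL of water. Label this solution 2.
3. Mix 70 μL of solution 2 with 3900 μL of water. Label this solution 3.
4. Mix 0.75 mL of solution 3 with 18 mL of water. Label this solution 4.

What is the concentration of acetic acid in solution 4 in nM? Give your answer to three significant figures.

Step 1: 0.5 mL brought to 8 mL → factor 8/0.5 = 16
Step 2: 350 μL + 4450 μL = 4800 μL total → factor 4800/350 = 13.714
Step 3: 70 μL + 3900 μL = 3970 μL total → factor 3970/70 = 56.714
Step 4: 0.75 mL + 18 mL = 18.75 mL total → factor 18.75/0.75 = 25
Overall dilution factor = 16 × 13.714 × 56.714 × 25 = 3.1112 × 10^5
Final = 2.00 mM / 3.1112 × 10^5 = 6.428 × 10^-6 mM = 6.43 nM

6.43 nM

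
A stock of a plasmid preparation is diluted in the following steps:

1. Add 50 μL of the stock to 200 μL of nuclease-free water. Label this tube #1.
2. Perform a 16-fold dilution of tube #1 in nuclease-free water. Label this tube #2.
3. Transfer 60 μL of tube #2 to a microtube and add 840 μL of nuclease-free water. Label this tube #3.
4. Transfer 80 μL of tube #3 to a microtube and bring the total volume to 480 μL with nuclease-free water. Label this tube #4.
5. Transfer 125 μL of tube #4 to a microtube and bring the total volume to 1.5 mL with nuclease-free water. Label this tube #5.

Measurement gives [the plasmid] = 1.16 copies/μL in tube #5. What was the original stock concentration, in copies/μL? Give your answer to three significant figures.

Step 1: 50 μL + 200 μL = 250 μL total → factor 250/50 = 5
Step 2: 16-fold → factor 16
Step 3: 60 μL + 840 μL = 900 μL total → factor 900/60 = 15
Step 4: 80 μL brought to 480 μL → factor 480/80 = 6
Step 5: 125 μL brought to 1.5 mL → factor 1500/125 = 12
Overall dilution factor = 5 × 16 × 15 × 6 × 12 = 86400
Stock = 1.16 copies/μL × 86400 = 1.00 × 10^5 copies/μL

1.00 × 10^5 copies/μL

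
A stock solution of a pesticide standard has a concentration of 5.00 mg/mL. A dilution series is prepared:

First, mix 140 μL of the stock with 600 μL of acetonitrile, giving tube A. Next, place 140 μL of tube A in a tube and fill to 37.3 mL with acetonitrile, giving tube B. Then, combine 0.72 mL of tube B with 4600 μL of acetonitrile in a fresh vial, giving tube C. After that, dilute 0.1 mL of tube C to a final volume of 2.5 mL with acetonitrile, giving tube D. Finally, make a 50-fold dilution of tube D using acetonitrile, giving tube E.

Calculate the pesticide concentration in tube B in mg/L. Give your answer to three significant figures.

3.55 mg/L

Step 1: 140 μL + 600 μL = 740 μL total → factor 740/140 = 5.2857
Step 2: 140 μL brought to 37.3 mL → factor 37300/140 = 266.43
Dilution factor through tube B = 5.2857 × 266.43 = 1408.3
[tube B] = 5.00 mg/mL / 1408.3 = 0.003550 mg/mL = 3.55 mg/L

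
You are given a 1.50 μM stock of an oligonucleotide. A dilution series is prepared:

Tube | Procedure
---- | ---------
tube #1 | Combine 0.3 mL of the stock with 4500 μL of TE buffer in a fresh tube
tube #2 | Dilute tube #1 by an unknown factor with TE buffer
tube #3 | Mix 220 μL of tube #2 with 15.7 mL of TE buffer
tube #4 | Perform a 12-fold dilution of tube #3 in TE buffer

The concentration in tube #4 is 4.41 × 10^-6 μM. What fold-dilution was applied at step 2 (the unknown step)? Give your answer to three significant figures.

Step 1: 0.3 mL + 4500 μL = 4.8 mL total → factor 4.8/0.3 = 16
Step 2: unknown factor x
Step 3: 220 μL + 15.7 mL = 15920 μL total → factor 15920/220 = 72.364
Step 4: 12-fold → factor 12
Product of known-step factors = 13894
Overall factor = 1.50 μM / (4.41 × 10^-6 μM) = 3.4014 × 10^5
x = 3.4014 × 10^5 / 13894 = 24.5

24.5-fold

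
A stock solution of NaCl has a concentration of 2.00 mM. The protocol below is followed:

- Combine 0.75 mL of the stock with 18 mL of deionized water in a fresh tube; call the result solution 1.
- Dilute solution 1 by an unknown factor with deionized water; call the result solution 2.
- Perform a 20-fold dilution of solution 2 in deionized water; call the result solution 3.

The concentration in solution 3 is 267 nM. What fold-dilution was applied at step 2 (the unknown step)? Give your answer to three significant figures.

Step 1: 0.75 mL + 18 mL = 18.75 mL total → factor 18.75/0.75 = 25
Step 2: unknown factor x
Step 3: 20-fold → factor 20
Product of known-step factors = 500
Overall factor = 2.00 mM / (267 nM) = 7490.6
x = 7490.6 / 500 = 15.0

15.0-fold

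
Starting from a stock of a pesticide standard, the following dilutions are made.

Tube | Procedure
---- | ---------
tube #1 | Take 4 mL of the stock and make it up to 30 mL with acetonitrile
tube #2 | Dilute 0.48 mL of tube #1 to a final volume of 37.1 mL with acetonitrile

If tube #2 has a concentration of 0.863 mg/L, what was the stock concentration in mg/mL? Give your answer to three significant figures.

Step 1: 4 mL brought to 30 mL → factor 30/4 = 7.5
Step 2: 0.48 mL brought to 37.1 mL → factor 37.1/0.48 = 77.292
Overall dilution factor = 7.5 × 77.292 = 579.69
Stock = 0.863 mg/L × 579.69 = 500.3 mg/L = 0.500 mg/mL

0.500 mg/mL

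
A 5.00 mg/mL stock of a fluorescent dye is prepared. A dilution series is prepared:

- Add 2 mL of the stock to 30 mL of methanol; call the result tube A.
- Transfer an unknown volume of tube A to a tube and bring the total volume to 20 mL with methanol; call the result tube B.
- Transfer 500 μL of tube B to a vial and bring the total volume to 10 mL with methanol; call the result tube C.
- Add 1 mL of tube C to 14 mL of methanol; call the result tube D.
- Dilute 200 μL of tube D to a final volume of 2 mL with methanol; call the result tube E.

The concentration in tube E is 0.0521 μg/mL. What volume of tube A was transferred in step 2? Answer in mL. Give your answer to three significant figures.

Step 1: 2 mL + 30 mL = 32 mL total → factor 32/2 = 16
Step 2: v brought to 20 mL → factor = 20 mL/v
Step 3: 500 μL brought to 10 mL → factor 10000/500 = 20
Step 4: 1 mL + 14 mL = 15 mL total → factor 15/1 = 15
Step 5: 200 μL brought to 2 mL → factor 2000/200 = 10
Product of known-step factors = 48000
Overall factor = 5.00 mg/mL / (0.0521 μg/mL) = 95969
Step-2 factor = 95969 / 48000 = 1.9994
v = 20 mL / 1.9994 = 10.0 mL

10.0 mL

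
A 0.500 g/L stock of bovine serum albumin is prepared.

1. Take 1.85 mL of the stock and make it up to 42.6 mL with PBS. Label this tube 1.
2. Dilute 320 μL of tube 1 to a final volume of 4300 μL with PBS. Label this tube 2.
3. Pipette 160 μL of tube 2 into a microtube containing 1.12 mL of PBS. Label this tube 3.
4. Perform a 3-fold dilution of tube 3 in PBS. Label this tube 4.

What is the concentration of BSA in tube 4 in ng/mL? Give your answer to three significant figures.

67.3 ng/mL

Step 1: 1.85 mL brought to 42.6 mL → factor 42.6/1.85 = 23.027
Step 2: 320 μL brought to 4300 μL → factor 4300/320 = 13.438
Step 3: 160 μL + 1.12 mL = 1280 μL total → factor 1280/160 = 8
Step 4: 3-fold → factor 3
Overall dilution factor = 23.027 × 13.438 × 8 × 3 = 7426.2
Final = 0.500 g/L / 7426.2 = 6.733 × 10^-5 g/L = 67.3 ng/mL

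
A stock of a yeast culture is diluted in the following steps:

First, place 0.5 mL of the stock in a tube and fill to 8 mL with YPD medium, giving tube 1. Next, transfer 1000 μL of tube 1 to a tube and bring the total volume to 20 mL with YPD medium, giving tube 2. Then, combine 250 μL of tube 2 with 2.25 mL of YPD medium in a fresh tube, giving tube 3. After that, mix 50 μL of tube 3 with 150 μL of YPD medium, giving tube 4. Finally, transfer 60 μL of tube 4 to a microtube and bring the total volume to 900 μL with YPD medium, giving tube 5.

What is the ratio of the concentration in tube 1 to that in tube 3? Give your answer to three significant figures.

Step 1: 0.5 mL brought to 8 mL → factor 8/0.5 = 16
Step 2: 1000 μL brought to 20 mL → factor 20000/1000 = 20
Step 3: 250 μL + 2.25 mL = 2500 μL total → factor 2500/250 = 10
Dilution factor to tube 1 = 16; to tube 3 = 3200
[tube 1]/[tube 3] = (factor to tube 3)/(factor to tube 1) = 3200/16 = 200

200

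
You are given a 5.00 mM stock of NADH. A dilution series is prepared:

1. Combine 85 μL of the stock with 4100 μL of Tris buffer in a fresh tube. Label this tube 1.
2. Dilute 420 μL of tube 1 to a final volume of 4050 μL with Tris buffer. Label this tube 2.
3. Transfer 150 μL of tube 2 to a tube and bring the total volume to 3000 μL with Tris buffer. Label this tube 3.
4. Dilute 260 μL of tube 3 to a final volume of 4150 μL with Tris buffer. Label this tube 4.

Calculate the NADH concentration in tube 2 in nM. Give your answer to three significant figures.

Step 1: 85 μL + 4100 μL = 4185 μL total → factor 4185/85 = 49.235
Step 2: 420 μL brought to 4050 μL → factor 4050/420 = 9.6429
Dilution factor through tube 2 = 49.235 × 9.6429 = 474.77
[tube 2] = 5.00 mM / 474.77 = 0.01053 mM = 1.05 × 10^4 nM

1.05 × 10^4 nM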